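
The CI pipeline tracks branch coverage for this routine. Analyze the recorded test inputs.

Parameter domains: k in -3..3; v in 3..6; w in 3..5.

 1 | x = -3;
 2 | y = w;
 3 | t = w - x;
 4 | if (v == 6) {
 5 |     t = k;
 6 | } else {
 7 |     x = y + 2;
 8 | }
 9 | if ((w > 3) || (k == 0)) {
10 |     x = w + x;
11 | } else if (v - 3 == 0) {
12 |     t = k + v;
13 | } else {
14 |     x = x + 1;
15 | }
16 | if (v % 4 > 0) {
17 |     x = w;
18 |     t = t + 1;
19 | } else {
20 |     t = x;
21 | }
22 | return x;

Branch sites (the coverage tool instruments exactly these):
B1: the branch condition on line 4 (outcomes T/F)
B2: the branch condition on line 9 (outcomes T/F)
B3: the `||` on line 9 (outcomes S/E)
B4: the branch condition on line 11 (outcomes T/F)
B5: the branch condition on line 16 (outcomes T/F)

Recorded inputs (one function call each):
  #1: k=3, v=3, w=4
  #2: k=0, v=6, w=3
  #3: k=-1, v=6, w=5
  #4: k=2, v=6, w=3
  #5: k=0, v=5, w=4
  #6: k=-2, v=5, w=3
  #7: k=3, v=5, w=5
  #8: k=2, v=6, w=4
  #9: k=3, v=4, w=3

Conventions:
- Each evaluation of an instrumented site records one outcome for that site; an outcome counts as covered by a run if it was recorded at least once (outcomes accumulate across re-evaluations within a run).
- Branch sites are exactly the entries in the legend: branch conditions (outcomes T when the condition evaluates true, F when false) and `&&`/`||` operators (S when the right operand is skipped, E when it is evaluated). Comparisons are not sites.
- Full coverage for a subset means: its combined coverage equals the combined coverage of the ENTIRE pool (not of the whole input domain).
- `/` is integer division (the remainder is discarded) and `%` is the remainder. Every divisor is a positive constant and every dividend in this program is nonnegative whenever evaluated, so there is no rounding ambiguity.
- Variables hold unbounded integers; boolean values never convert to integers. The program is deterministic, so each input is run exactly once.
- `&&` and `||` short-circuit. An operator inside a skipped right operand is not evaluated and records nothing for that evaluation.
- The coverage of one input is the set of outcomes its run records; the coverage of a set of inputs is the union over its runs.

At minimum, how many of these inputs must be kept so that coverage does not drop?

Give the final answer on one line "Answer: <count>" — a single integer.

input #1 (k=3, v=3, w=4): events B1->F, B3->S, B2->T, B5->T; covers B1=F, B2=T, B3=S, B5=T
input #2 (k=0, v=6, w=3): events B1->T, B3->E, B2->T, B5->T; covers B1=T, B2=T, B3=E, B5=T
input #3 (k=-1, v=6, w=5): events B1->T, B3->S, B2->T, B5->T; covers B1=T, B2=T, B3=S, B5=T
input #4 (k=2, v=6, w=3): events B1->T, B3->E, B2->F, B4->F, B5->T; covers B1=T, B2=F, B3=E, B4=F, B5=T
input #5 (k=0, v=5, w=4): events B1->F, B3->S, B2->T, B5->T; covers B1=F, B2=T, B3=S, B5=T
input #6 (k=-2, v=5, w=3): events B1->F, B3->E, B2->F, B4->F, B5->T; covers B1=F, B2=F, B3=E, B4=F, B5=T
input #7 (k=3, v=5, w=5): events B1->F, B3->S, B2->T, B5->T; covers B1=F, B2=T, B3=S, B5=T
input #8 (k=2, v=6, w=4): events B1->T, B3->S, B2->T, B5->T; covers B1=T, B2=T, B3=S, B5=T
input #9 (k=3, v=4, w=3): events B1->F, B3->E, B2->F, B4->F, B5->F; covers B1=F, B2=F, B3=E, B4=F, B5=F
the full pool covers 9 outcomes: B1=T, B1=F, B2=T, B2=F, B3=S, B3=E, B4=F, B5=T, B5=F
every size-1 subset falls short of the 9 outcomes (best: 5/9)
inputs {3, 9} (size 2) cover everything; no size-2 subset with a lexicographically smaller index list covers all 9

Answer: 2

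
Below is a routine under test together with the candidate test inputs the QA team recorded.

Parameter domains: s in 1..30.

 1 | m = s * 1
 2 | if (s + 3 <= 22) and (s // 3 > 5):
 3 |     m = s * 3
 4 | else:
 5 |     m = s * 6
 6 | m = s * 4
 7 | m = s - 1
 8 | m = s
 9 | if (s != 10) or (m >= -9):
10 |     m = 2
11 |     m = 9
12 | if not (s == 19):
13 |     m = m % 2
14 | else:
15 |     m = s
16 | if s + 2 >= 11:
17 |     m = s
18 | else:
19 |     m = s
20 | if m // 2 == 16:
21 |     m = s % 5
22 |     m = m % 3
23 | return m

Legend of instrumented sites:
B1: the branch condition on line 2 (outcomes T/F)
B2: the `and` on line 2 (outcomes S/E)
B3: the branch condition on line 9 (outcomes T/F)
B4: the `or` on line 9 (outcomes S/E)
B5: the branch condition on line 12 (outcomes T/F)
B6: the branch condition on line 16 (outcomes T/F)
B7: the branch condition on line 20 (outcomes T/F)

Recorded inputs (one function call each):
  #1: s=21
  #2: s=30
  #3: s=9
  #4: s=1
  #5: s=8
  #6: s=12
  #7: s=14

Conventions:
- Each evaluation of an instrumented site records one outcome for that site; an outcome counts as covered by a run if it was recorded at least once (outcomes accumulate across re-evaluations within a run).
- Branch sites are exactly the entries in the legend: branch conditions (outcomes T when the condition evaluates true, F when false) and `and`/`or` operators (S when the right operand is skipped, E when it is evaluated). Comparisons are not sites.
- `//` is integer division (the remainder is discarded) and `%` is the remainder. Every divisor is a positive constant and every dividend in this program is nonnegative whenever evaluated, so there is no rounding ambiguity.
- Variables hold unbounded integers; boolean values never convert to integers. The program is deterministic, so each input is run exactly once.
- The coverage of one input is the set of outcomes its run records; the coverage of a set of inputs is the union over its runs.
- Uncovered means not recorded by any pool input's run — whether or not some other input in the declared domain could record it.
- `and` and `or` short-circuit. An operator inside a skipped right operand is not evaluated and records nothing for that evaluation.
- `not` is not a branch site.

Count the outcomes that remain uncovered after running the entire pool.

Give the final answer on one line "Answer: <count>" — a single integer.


test 1 (s=21) hits B1=F, B2=S, B3=T, B4=S, B5=T, B6=T, B7=F
test 2 (s=30) hits B1=F, B2=S, B3=T, B4=S, B5=T, B6=T, B7=F
test 3 (s=9) hits B1=F, B2=E, B3=T, B4=S, B5=T, B6=T, B7=F
test 4 (s=1) hits B1=F, B2=E, B3=T, B4=S, B5=T, B6=F, B7=F
test 5 (s=8) hits B1=F, B2=E, B3=T, B4=S, B5=T, B6=F, B7=F
test 6 (s=12) hits B1=F, B2=E, B3=T, B4=S, B5=T, B6=T, B7=F
test 7 (s=14) hits B1=F, B2=E, B3=T, B4=S, B5=T, B6=T, B7=F
union over the pool: B1=F, B2=S, B2=E, B3=T, B4=S, B5=T, B6=T, B6=F, B7=F
uncovered (5 of 14): B1=T, B3=F, B4=E, B5=F, B7=T
Answer: 5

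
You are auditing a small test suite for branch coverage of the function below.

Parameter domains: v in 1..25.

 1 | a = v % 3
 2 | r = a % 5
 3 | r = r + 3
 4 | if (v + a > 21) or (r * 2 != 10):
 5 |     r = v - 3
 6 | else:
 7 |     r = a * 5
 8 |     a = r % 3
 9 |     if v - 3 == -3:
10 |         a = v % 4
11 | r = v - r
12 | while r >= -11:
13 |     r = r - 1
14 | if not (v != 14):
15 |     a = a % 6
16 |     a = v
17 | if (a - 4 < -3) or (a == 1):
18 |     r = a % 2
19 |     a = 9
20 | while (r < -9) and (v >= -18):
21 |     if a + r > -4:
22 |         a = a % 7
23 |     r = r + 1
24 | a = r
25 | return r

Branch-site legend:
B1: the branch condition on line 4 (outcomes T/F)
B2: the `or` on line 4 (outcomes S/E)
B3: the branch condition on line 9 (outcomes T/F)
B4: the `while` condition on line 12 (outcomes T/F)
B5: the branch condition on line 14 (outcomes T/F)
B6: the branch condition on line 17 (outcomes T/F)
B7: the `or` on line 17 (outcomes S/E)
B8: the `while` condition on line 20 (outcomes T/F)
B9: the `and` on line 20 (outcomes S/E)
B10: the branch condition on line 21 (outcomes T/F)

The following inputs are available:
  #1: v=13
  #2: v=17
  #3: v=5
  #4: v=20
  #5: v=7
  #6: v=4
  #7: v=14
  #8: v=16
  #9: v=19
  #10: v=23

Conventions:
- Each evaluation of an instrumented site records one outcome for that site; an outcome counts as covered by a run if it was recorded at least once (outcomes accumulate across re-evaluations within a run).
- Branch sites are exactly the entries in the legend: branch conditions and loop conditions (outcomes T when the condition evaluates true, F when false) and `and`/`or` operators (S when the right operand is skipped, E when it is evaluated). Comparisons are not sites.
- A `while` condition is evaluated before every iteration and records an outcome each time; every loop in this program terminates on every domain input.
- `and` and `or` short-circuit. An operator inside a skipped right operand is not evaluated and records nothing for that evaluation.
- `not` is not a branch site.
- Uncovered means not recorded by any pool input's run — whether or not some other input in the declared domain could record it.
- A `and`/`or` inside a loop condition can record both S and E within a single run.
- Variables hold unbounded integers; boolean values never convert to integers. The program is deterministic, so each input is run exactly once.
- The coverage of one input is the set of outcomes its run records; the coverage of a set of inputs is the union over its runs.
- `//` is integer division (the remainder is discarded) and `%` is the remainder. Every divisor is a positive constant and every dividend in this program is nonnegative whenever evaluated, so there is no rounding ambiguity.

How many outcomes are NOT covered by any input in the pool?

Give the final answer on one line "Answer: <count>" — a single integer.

#1 (v=13) -> B2->E, B1->T, B4->T, B4->T, B4->T, B4->T, B4->T, B4->T, B4->T, B4->T, B4->T, B4->T, B4->T, B4->T, ...; covered: B1=T, B2=E, B4=T, B4=F, B5=F, B6=T, B7=E, B8=F, B9=S
#2 (v=17) -> B2->E, B1->F, B3->F, B4->T, B4->T, B4->T, B4->T, B4->T, B4->T, B4->T, B4->T, B4->T, B4->T, B4->T, ...; covered: B1=F, B2=E, B3=F, B4=T, B4=F, B5=F, B6=T, B7=E, B8=F, B9=S
#3 (v=5) -> B2->E, B1->F, B3->F, B4->T, B4->T, B4->T, B4->T, B4->T, B4->T, B4->T, B4->F, B5->F, B7->E, B6->T, ...; covered: B1=F, B2=E, B3=F, B4=T, B4=F, B5=F, B6=T, B7=E, B8=F, B9=S
#4 (v=20) -> B2->S, B1->T, B4->T, B4->T, B4->T, B4->T, B4->T, B4->T, B4->T, B4->T, B4->T, B4->T, B4->T, B4->T, ...; covered: B1=T, B2=S, B4=T, B4=F, B5=F, B6=F, B7=E, B8=T, B8=F, B9=S, B9=E, B10=F
#5 (v=7) -> B2->E, B1->T, B4->T, B4->T, B4->T, B4->T, B4->T, B4->T, B4->T, B4->T, B4->T, B4->T, B4->T, B4->T, ...; covered: B1=T, B2=E, B4=T, B4=F, B5=F, B6=T, B7=E, B8=F, B9=S
#6 (v=4) -> B2->E, B1->T, B4->T, B4->T, B4->T, B4->T, B4->T, B4->T, B4->T, B4->T, B4->T, B4->T, B4->T, B4->T, ...; covered: B1=T, B2=E, B4=T, B4=F, B5=F, B6=T, B7=E, B8=F, B9=S
#7 (v=14) -> B2->E, B1->F, B3->F, B4->T, B4->T, B4->T, B4->T, B4->T, B4->T, B4->T, B4->T, B4->T, B4->T, B4->T, ...; covered: B1=F, B2=E, B3=F, B4=T, B4=F, B5=T, B6=F, B7=E, B8=T, B8=F, B9=S, B9=E, B10=T, B10=F
#8 (v=16) -> B2->E, B1->T, B4->T, B4->T, B4->T, B4->T, B4->T, B4->T, B4->T, B4->T, B4->T, B4->T, B4->T, B4->T, ...; covered: B1=T, B2=E, B4=T, B4=F, B5=F, B6=T, B7=E, B8=F, B9=S
#9 (v=19) -> B2->E, B1->T, B4->T, B4->T, B4->T, B4->T, B4->T, B4->T, B4->T, B4->T, B4->T, B4->T, B4->T, B4->T, ...; covered: B1=T, B2=E, B4=T, B4=F, B5=F, B6=T, B7=E, B8=F, B9=S
#10 (v=23) -> B2->S, B1->T, B4->T, B4->T, B4->T, B4->T, B4->T, B4->T, B4->T, B4->T, B4->T, B4->T, B4->T, B4->T, ...; covered: B1=T, B2=S, B4=T, B4=F, B5=F, B6=F, B7=E, B8=T, B8=F, B9=S, B9=E, B10=F
union over the pool: B1=T, B1=F, B2=S, B2=E, B3=F, B4=T, B4=F, B5=T, B5=F, B6=T, B6=F, B7=E, B8=T, B8=F, B9=S, B9=E, B10=T, B10=F
uncovered (2 of 20): B3=T, B7=S

Answer: 2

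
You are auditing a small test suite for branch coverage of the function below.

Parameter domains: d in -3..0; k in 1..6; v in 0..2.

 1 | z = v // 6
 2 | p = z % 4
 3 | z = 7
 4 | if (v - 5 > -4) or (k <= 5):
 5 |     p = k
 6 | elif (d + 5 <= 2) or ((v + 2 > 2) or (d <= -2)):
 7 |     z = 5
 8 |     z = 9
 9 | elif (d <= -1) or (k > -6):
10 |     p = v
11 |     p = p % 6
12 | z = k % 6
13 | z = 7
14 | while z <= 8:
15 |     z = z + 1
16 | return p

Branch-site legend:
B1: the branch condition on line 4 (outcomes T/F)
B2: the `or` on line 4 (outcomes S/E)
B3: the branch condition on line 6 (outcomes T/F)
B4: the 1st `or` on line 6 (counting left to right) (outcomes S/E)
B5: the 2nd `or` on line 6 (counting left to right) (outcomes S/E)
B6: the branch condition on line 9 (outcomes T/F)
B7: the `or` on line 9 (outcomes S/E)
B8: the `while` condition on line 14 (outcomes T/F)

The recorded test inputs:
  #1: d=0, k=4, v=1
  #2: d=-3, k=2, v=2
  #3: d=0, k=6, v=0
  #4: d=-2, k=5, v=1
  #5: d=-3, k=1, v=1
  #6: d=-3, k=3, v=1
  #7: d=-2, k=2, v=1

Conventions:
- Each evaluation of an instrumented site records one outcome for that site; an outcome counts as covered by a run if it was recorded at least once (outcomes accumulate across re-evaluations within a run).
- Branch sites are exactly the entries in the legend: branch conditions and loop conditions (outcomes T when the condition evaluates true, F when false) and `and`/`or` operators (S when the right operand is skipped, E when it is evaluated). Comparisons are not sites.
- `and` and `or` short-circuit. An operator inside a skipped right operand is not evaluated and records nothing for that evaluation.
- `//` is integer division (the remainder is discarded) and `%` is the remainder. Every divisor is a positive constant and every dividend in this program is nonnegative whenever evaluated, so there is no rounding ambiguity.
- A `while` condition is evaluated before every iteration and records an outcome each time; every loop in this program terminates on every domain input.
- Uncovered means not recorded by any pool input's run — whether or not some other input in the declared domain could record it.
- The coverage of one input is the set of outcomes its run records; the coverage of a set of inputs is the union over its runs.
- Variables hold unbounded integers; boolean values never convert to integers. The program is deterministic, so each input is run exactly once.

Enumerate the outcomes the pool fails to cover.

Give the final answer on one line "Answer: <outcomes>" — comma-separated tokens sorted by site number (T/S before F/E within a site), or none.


input #1 (d=0, k=4, v=1): events B2->E, B1->T, B8->T, B8->T, B8->F; covers B1=T, B2=E, B8=T, B8=F
input #2 (d=-3, k=2, v=2): events B2->S, B1->T, B8->T, B8->T, B8->F; covers B1=T, B2=S, B8=T, B8=F
input #3 (d=0, k=6, v=0): events B2->E, B1->F, B4->E, B5->E, B3->F, B7->E, B6->T, B8->T, B8->T, B8->F; covers B1=F, B2=E, B3=F, B4=E, B5=E, B6=T, B7=E, B8=T, B8=F
input #4 (d=-2, k=5, v=1): events B2->E, B1->T, B8->T, B8->T, B8->F; covers B1=T, B2=E, B8=T, B8=F
input #5 (d=-3, k=1, v=1): events B2->E, B1->T, B8->T, B8->T, B8->F; covers B1=T, B2=E, B8=T, B8=F
input #6 (d=-3, k=3, v=1): events B2->E, B1->T, B8->T, B8->T, B8->F; covers B1=T, B2=E, B8=T, B8=F
input #7 (d=-2, k=2, v=1): events B2->E, B1->T, B8->T, B8->T, B8->F; covers B1=T, B2=E, B8=T, B8=F
union over the pool: B1=T, B1=F, B2=S, B2=E, B3=F, B4=E, B5=E, B6=T, B7=E, B8=T, B8=F
uncovered (5 of 16): B3=T, B4=S, B5=S, B6=F, B7=S
Answer: B3=T, B4=S, B5=S, B6=F, B7=S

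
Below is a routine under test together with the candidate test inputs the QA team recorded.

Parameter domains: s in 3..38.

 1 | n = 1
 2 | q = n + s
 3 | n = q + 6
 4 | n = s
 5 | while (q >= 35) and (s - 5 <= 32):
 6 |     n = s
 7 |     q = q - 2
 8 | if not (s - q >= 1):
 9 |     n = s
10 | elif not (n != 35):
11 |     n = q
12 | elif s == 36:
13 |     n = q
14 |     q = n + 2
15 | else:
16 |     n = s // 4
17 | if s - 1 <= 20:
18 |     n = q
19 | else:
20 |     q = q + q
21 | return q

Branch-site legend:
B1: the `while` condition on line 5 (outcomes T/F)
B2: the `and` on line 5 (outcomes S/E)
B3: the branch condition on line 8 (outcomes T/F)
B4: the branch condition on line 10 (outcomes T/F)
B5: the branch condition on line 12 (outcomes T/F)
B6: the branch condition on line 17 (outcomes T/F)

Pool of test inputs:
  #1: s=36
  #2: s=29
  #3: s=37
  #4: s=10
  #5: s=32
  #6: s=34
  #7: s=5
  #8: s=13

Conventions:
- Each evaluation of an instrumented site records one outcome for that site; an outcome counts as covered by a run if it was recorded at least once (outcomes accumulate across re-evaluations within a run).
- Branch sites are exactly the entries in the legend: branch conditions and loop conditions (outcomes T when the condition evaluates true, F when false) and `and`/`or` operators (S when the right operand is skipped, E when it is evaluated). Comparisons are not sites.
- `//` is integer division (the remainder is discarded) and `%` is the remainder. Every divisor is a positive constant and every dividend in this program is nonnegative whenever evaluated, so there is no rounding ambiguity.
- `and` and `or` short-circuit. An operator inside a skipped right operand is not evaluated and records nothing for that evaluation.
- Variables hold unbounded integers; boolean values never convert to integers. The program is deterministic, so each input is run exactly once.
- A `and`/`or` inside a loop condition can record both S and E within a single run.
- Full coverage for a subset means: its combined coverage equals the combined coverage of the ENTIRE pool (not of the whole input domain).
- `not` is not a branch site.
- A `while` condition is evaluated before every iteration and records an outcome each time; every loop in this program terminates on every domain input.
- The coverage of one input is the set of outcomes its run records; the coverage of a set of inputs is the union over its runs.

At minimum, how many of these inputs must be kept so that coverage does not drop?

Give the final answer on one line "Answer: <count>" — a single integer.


input #1 (s=36): events B2->E, B1->T, B2->E, B1->T, B2->S, B1->F, B3->F, B4->F, B5->T, B6->F; covers B1=T, B1=F, B2=S, B2=E, B3=F, B4=F, B5=T, B6=F
input #2 (s=29): events B2->S, B1->F, B3->T, B6->F; covers B1=F, B2=S, B3=T, B6=F
input #3 (s=37): events B2->E, B1->T, B2->E, B1->T, B2->S, B1->F, B3->F, B4->F, B5->F, B6->F; covers B1=T, B1=F, B2=S, B2=E, B3=F, B4=F, B5=F, B6=F
input #4 (s=10): events B2->S, B1->F, B3->T, B6->T; covers B1=F, B2=S, B3=T, B6=T
input #5 (s=32): events B2->S, B1->F, B3->T, B6->F; covers B1=F, B2=S, B3=T, B6=F
input #6 (s=34): events B2->E, B1->T, B2->S, B1->F, B3->F, B4->F, B5->F, B6->F; covers B1=T, B1=F, B2=S, B2=E, B3=F, B4=F, B5=F, B6=F
input #7 (s=5): events B2->S, B1->F, B3->T, B6->T; covers B1=F, B2=S, B3=T, B6=T
input #8 (s=13): events B2->S, B1->F, B3->T, B6->T; covers B1=F, B2=S, B3=T, B6=T
union over all inputs: B1=T, B1=F, B2=S, B2=E, B3=T, B3=F, B4=F, B5=T, B5=F, B6=T, B6=F (11 outcomes)
no size-1 subset reaches all 11 outcomes (best union: 8/11)
no size-2 subset reaches all 11 outcomes (best union: 10/11)
the canonical winner is {1, 3, 4}: size 3, full 11-outcome coverage, earliest index list among size-3 covers
Answer: 3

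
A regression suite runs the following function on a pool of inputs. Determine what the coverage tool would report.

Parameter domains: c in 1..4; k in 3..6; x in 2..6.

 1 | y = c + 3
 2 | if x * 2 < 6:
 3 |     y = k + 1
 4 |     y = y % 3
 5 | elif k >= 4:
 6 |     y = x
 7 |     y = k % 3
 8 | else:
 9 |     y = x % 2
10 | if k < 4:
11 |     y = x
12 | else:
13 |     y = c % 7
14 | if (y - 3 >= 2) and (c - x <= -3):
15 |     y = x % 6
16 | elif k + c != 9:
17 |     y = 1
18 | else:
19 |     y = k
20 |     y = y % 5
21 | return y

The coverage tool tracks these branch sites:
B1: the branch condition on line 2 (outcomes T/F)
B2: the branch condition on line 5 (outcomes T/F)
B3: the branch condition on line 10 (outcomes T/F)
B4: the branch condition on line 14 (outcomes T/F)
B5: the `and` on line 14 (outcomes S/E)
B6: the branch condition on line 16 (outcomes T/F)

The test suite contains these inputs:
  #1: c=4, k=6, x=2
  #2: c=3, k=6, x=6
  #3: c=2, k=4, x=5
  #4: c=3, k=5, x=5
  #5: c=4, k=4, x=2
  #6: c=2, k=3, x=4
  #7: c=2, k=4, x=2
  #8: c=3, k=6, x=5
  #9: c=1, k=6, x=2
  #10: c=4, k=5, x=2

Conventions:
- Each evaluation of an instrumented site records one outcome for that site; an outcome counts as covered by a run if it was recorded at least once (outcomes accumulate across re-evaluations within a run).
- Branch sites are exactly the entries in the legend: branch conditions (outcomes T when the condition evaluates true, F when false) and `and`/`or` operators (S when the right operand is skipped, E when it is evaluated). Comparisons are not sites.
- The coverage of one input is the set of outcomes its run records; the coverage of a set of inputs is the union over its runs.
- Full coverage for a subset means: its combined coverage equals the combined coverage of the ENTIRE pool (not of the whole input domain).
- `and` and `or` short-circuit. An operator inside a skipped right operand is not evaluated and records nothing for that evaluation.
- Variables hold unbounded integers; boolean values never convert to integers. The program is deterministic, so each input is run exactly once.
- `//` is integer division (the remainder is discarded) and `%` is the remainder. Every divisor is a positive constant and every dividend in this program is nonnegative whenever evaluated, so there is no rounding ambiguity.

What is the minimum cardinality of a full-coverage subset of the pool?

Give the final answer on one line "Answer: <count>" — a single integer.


input #1, c=4, k=6, x=2: events B1->T, B3->F, B5->S, B4->F, B6->T; outcomes B1=T, B3=F, B4=F, B5=S, B6=T
input #2, c=3, k=6, x=6: events B1->F, B2->T, B3->F, B5->S, B4->F, B6->F; outcomes B1=F, B2=T, B3=F, B4=F, B5=S, B6=F
input #3, c=2, k=4, x=5: events B1->F, B2->T, B3->F, B5->S, B4->F, B6->T; outcomes B1=F, B2=T, B3=F, B4=F, B5=S, B6=T
input #4, c=3, k=5, x=5: events B1->F, B2->T, B3->F, B5->S, B4->F, B6->T; outcomes B1=F, B2=T, B3=F, B4=F, B5=S, B6=T
input #5, c=4, k=4, x=2: events B1->T, B3->F, B5->S, B4->F, B6->T; outcomes B1=T, B3=F, B4=F, B5=S, B6=T
input #6, c=2, k=3, x=4: events B1->F, B2->F, B3->T, B5->S, B4->F, B6->T; outcomes B1=F, B2=F, B3=T, B4=F, B5=S, B6=T
input #7, c=2, k=4, x=2: events B1->T, B3->F, B5->S, B4->F, B6->T; outcomes B1=T, B3=F, B4=F, B5=S, B6=T
input #8, c=3, k=6, x=5: events B1->F, B2->T, B3->F, B5->S, B4->F, B6->F; outcomes B1=F, B2=T, B3=F, B4=F, B5=S, B6=F
input #9, c=1, k=6, x=2: events B1->T, B3->F, B5->S, B4->F, B6->T; outcomes B1=T, B3=F, B4=F, B5=S, B6=T
input #10, c=4, k=5, x=2: events B1->T, B3->F, B5->S, B4->F, B6->F; outcomes B1=T, B3=F, B4=F, B5=S, B6=F
union over all inputs: B1=T, B1=F, B2=T, B2=F, B3=T, B3=F, B4=F, B5=S, B6=T, B6=F (10 outcomes)
every size-1 subset falls short of the 10 outcomes (best: 6/10)
every size-2 subset falls short of the 10 outcomes (best: 9/10)
inputs {1, 2, 6} (size 3) cover everything; no size-3 subset with a lexicographically smaller index list covers all 10
Answer: 3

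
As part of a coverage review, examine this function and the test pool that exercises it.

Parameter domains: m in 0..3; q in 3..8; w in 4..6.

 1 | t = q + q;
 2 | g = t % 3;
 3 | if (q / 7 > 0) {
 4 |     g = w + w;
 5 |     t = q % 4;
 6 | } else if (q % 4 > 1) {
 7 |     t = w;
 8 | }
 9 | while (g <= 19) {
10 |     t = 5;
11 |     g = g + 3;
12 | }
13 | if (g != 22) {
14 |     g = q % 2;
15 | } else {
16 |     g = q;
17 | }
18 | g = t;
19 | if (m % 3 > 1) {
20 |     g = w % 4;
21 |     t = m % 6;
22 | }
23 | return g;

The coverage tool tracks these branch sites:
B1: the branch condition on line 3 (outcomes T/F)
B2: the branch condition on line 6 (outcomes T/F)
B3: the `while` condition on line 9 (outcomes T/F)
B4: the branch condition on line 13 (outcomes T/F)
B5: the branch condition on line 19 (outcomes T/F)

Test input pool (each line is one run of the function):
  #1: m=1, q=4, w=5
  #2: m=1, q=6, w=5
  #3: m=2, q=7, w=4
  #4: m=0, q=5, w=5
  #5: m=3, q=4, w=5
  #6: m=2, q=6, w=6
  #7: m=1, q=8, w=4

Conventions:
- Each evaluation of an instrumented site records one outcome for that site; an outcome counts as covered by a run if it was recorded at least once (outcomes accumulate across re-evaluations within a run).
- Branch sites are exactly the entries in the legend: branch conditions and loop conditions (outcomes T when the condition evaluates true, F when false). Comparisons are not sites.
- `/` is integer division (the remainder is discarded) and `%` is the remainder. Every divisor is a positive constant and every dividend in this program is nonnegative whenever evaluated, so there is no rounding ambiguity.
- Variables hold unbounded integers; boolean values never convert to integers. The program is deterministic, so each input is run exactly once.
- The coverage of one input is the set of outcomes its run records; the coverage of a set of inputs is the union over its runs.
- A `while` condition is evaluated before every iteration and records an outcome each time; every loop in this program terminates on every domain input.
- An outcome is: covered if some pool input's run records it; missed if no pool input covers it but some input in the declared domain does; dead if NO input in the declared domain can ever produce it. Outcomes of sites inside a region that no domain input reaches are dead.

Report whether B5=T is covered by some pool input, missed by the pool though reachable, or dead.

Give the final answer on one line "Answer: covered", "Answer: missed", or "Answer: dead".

B5=T is recorded by pool input(s) 3, 6 -> covered

Answer: covered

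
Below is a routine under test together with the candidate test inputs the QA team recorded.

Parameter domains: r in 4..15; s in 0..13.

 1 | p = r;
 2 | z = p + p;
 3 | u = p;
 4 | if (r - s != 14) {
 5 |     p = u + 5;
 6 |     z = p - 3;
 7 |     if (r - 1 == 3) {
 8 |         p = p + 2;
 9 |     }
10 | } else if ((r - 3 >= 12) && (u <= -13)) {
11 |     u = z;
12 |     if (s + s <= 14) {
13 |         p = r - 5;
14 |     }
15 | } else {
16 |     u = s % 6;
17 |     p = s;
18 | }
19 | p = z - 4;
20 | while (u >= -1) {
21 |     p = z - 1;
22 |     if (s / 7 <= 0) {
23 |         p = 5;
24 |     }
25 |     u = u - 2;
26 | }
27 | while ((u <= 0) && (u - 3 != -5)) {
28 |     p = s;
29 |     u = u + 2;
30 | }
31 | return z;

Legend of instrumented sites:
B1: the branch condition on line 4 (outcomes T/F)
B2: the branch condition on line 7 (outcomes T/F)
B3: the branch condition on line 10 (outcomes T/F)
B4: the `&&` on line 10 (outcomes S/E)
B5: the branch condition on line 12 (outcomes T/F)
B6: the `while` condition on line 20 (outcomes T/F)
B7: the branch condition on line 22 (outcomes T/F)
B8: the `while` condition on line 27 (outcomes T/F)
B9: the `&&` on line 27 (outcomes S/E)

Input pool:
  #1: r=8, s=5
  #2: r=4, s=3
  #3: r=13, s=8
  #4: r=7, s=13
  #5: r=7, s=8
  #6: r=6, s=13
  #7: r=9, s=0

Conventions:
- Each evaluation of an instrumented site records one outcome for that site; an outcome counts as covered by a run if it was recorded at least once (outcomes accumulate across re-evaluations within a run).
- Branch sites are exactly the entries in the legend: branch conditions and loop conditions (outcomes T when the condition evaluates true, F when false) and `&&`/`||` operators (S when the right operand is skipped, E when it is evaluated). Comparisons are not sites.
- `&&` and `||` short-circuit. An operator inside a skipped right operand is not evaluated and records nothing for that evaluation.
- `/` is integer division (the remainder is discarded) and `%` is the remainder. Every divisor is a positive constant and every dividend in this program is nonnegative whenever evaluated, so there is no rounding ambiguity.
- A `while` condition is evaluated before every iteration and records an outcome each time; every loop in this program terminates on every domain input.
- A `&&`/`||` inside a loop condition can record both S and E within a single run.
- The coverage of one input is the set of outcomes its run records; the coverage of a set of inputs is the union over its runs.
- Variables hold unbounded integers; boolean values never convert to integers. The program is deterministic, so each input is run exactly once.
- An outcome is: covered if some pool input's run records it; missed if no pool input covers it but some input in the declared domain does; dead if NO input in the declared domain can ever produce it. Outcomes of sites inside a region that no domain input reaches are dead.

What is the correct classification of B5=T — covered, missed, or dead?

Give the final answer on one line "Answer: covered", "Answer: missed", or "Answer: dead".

no pool input records B5=T
checking all 168 inputs in the declared domain: B5=T is never recorded -> dead

Answer: dead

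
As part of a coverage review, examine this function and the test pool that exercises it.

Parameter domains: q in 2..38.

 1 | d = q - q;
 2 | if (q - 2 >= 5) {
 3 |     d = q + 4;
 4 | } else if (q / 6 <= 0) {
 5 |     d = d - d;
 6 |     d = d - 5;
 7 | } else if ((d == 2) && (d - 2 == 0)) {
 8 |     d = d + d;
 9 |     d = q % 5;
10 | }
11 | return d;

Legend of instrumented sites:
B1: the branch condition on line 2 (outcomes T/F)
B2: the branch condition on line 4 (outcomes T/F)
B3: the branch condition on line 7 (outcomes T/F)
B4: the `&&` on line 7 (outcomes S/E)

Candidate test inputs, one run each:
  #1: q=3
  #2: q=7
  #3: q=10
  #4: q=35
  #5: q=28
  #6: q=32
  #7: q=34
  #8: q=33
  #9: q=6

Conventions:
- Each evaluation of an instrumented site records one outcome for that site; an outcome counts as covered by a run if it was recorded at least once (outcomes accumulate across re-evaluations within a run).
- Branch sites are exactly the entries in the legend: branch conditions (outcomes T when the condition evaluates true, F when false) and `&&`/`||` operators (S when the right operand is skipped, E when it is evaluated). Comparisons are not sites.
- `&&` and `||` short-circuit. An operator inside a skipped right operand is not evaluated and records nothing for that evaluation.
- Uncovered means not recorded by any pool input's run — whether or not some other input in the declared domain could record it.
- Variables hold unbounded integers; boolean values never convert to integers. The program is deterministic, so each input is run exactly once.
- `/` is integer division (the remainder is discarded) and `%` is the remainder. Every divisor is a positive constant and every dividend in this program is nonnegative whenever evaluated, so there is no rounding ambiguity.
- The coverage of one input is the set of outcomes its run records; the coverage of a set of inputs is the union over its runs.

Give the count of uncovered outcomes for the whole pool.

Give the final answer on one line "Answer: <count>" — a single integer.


#1 (q=3) -> covered: B1=F, B2=T
#2 (q=7) -> covered: B1=T
#3 (q=10) -> covered: B1=T
#4 (q=35) -> covered: B1=T
#5 (q=28) -> covered: B1=T
#6 (q=32) -> covered: B1=T
#7 (q=34) -> covered: B1=T
#8 (q=33) -> covered: B1=T
#9 (q=6) -> covered: B1=F, B2=F, B3=F, B4=S
union over the pool: B1=T, B1=F, B2=T, B2=F, B3=F, B4=S
uncovered (2 of 8): B3=T, B4=E
Answer: 2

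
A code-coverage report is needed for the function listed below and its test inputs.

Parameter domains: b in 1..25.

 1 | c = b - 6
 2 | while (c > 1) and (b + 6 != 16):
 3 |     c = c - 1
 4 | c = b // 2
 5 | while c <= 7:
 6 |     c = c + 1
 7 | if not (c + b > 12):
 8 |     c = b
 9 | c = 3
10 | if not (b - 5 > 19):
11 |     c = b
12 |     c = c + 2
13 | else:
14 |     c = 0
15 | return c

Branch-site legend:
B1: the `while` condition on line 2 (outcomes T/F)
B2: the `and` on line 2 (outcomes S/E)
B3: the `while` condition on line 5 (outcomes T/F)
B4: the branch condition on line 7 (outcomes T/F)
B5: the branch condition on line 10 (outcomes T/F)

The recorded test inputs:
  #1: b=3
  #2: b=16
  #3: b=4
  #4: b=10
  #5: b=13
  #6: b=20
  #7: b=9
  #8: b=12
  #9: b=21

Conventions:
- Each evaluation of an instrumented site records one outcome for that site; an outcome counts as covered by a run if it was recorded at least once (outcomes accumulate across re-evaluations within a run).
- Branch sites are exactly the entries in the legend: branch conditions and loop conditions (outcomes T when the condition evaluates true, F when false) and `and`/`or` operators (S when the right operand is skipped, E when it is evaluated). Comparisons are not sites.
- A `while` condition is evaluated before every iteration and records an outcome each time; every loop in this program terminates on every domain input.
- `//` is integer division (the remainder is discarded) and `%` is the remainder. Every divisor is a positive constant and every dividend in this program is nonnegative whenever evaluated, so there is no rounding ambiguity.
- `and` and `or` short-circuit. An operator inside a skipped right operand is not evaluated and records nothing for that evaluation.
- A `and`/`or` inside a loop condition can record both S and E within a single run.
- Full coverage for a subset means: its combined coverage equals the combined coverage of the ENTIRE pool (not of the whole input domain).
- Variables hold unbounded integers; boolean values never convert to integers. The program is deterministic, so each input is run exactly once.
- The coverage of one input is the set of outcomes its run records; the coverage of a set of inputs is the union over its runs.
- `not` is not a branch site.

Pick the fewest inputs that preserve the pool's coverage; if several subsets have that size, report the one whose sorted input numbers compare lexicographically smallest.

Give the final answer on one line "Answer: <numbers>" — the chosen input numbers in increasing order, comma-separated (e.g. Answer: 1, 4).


input #1, b=3: events B2->S, B1->F, B3->T, B3->T, B3->T, B3->T, B3->T, B3->T, B3->T, B3->F, B4->T, B5->T; outcomes B1=F, B2=S, B3=T, B3=F, B4=T, B5=T
input #2, b=16: events B2->E, B1->T, B2->E, B1->T, B2->E, B1->T, B2->E, B1->T, B2->E, B1->T, B2->E, B1->T, B2->E, B1->T, ...; outcomes B1=T, B1=F, B2=S, B2=E, B3=F, B4=F, B5=T
input #3, b=4: events B2->S, B1->F, B3->T, B3->T, B3->T, B3->T, B3->T, B3->T, B3->F, B4->T, B5->T; outcomes B1=F, B2=S, B3=T, B3=F, B4=T, B5=T
input #4, b=10: events B2->E, B1->F, B3->T, B3->T, B3->T, B3->F, B4->F, B5->T; outcomes B1=F, B2=E, B3=T, B3=F, B4=F, B5=T
input #5, b=13: events B2->E, B1->T, B2->E, B1->T, B2->E, B1->T, B2->E, B1->T, B2->E, B1->T, B2->E, B1->T, B2->S, B1->F, ...; outcomes B1=T, B1=F, B2=S, B2=E, B3=T, B3=F, B4=F, B5=T
input #6, b=20: events B2->E, B1->T, B2->E, B1->T, B2->E, B1->T, B2->E, B1->T, B2->E, B1->T, B2->E, B1->T, B2->E, B1->T, ...; outcomes B1=T, B1=F, B2=S, B2=E, B3=F, B4=F, B5=T
input #7, b=9: events B2->E, B1->T, B2->E, B1->T, B2->S, B1->F, B3->T, B3->T, B3->T, B3->T, B3->F, B4->F, B5->T; outcomes B1=T, B1=F, B2=S, B2=E, B3=T, B3=F, B4=F, B5=T
input #8, b=12: events B2->E, B1->T, B2->E, B1->T, B2->E, B1->T, B2->E, B1->T, B2->E, B1->T, B2->S, B1->F, B3->T, B3->T, ...; outcomes B1=T, B1=F, B2=S, B2=E, B3=T, B3=F, B4=F, B5=T
input #9, b=21: events B2->E, B1->T, B2->E, B1->T, B2->E, B1->T, B2->E, B1->T, B2->E, B1->T, B2->E, B1->T, B2->E, B1->T, ...; outcomes B1=T, B1=F, B2=S, B2=E, B3=F, B4=F, B5=T
pool-wide coverage (9 outcomes): B1=T, B1=F, B2=S, B2=E, B3=T, B3=F, B4=T, B4=F, B5=T
every size-1 subset falls short of the 9 outcomes (best: 8/9)
at size 2, {1, 2} reaches all 9 outcomes; every lexicographically earlier size-2 subset fails
Answer: 1, 2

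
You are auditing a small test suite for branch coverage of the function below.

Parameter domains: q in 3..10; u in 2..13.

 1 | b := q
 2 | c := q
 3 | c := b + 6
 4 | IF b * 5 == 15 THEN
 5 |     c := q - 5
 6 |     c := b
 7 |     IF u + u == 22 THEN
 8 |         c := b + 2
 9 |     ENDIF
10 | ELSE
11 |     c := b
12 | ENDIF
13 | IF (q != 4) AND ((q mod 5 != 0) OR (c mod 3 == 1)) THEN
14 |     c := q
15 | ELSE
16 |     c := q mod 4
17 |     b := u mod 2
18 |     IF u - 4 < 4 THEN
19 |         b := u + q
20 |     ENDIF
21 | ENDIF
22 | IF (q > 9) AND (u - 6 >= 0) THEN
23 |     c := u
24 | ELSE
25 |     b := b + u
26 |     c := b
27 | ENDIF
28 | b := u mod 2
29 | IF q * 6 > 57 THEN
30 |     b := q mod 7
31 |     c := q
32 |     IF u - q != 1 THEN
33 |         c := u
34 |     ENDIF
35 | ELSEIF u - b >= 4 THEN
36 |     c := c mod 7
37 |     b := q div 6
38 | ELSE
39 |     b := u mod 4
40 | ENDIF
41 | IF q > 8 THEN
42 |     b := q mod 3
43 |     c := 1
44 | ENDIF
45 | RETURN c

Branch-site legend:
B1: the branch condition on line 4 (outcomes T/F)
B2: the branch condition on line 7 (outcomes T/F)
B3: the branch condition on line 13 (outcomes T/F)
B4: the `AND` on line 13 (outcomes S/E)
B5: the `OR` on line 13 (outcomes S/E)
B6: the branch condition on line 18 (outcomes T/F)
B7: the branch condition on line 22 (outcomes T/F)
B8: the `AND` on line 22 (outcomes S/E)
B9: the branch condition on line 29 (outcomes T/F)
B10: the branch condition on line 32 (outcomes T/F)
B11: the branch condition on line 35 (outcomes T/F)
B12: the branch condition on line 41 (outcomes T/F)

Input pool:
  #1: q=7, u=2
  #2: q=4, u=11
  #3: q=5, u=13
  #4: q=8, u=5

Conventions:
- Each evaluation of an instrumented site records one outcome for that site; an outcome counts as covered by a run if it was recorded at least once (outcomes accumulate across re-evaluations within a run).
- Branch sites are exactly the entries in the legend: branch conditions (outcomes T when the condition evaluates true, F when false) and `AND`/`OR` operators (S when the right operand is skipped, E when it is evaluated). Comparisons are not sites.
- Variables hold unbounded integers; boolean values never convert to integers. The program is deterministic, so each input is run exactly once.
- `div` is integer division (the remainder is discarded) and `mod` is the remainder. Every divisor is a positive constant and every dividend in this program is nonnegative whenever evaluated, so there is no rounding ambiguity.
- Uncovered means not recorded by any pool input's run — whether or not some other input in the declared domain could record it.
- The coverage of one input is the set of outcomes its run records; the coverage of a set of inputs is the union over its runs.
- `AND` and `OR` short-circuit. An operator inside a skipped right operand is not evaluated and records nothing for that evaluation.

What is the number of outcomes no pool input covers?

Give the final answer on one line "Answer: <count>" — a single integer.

run #1 (q=7, u=2) runs B1->F, B4->E, B5->S, B3->T, B8->S, B7->F, B9->F, B11->F, B12->F; records B1=F, B3=T, B4=E, B5=S, B7=F, B8=S, B9=F, B11=F, B12=F
run #2 (q=4, u=11) runs B1->F, B4->S, B3->F, B6->F, B8->S, B7->F, B9->F, B11->T, B12->F; records B1=F, B3=F, B4=S, B6=F, B7=F, B8=S, B9=F, B11=T, B12=F
run #3 (q=5, u=13) runs B1->F, B4->E, B5->E, B3->F, B6->F, B8->S, B7->F, B9->F, B11->T, B12->F; records B1=F, B3=F, B4=E, B5=E, B6=F, B7=F, B8=S, B9=F, B11=T, B12=F
run #4 (q=8, u=5) runs B1->F, B4->E, B5->S, B3->T, B8->S, B7->F, B9->F, B11->T, B12->F; records B1=F, B3=T, B4=E, B5=S, B7=F, B8=S, B9=F, B11=T, B12=F
union over the pool: B1=F, B3=T, B3=F, B4=S, B4=E, B5=S, B5=E, B6=F, B7=F, B8=S, B9=F, B11=T, B11=F, B12=F
uncovered (10 of 24): B1=T, B2=T, B2=F, B6=T, B7=T, B8=E, B9=T, B10=T, B10=F, B12=T

Answer: 10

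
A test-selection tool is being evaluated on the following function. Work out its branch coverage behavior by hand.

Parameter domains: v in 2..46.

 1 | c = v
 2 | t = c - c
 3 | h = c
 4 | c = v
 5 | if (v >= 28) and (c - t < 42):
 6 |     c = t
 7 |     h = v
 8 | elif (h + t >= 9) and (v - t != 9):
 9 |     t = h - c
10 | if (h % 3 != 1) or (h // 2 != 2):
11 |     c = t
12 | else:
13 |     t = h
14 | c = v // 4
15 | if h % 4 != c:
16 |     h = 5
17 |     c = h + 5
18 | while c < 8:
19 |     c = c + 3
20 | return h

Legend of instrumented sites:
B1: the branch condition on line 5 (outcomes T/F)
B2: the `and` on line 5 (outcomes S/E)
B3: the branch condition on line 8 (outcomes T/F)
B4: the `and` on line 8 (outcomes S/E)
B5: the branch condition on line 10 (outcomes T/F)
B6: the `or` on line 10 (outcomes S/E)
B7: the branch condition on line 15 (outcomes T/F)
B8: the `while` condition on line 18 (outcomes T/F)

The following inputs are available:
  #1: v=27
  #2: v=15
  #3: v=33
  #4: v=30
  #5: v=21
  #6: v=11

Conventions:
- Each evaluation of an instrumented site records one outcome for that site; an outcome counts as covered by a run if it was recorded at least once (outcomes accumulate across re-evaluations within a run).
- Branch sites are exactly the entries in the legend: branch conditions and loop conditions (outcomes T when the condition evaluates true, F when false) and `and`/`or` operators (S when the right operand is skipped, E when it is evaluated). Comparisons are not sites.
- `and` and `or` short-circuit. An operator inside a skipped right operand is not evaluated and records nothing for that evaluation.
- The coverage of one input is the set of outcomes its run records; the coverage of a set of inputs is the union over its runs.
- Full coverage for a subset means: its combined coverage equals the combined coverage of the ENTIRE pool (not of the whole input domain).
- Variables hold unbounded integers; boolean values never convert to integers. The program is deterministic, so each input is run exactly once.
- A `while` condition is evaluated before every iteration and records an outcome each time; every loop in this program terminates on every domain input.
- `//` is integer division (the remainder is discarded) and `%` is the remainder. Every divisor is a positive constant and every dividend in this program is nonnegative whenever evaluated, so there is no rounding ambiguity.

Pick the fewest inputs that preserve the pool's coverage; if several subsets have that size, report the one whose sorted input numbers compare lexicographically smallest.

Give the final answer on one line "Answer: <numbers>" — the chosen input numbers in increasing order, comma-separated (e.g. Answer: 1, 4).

#1 (v=27) -> covered: B1=F, B2=S, B3=T, B4=E, B5=T, B6=S, B7=T, B8=F
#2 (v=15) -> covered: B1=F, B2=S, B3=T, B4=E, B5=T, B6=S, B7=F, B8=T, B8=F
#3 (v=33) -> covered: B1=T, B2=E, B5=T, B6=S, B7=T, B8=F
#4 (v=30) -> covered: B1=T, B2=E, B5=T, B6=S, B7=T, B8=F
#5 (v=21) -> covered: B1=F, B2=S, B3=T, B4=E, B5=T, B6=S, B7=T, B8=F
#6 (v=11) -> covered: B1=F, B2=S, B3=T, B4=E, B5=T, B6=S, B7=T, B8=F
together the pool reaches 12 outcomes: B1=T, B1=F, B2=S, B2=E, B3=T, B4=E, B5=T, B6=S, B7=T, B7=F, B8=T, B8=F
size 1 is not enough: best union over all size-1 subsets is 9/12
at size 2, {2, 3} reaches all 12 outcomes; every lexicographically earlier size-2 subset fails

Answer: 2, 3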